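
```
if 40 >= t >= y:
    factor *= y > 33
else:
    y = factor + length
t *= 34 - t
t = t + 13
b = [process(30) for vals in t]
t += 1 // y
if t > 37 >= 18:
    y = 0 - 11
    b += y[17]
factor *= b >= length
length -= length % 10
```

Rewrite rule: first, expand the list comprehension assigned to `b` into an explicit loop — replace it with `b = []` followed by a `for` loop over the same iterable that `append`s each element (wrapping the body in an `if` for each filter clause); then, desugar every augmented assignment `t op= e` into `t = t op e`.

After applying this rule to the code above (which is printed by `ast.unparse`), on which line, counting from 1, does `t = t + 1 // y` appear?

10

Transformed code:
if 40 >= t >= y:
    factor = factor * (y > 33)
else:
    y = factor + length
t = t * (34 - t)
t = t + 13
b = []
for vals in t:
    b.append(process(30))
t = t + 1 // y
if t > 37 >= 18:
    y = 0 - 11
    b = b + y[17]
factor = factor * (b >= length)
length = length - length % 10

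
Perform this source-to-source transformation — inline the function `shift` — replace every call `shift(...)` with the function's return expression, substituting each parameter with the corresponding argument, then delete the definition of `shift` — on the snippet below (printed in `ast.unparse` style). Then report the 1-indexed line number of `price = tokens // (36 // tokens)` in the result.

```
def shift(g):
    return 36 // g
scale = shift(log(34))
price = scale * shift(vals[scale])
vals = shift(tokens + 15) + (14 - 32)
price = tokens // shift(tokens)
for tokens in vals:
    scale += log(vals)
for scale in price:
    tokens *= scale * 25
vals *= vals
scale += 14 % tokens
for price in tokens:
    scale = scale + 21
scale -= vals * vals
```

4

Transformed code:
scale = 36 // log(34)
price = scale * (36 // vals[scale])
vals = 36 // (tokens + 15) + (14 - 32)
price = tokens // (36 // tokens)
for tokens in vals:
    scale += log(vals)
for scale in price:
    tokens *= scale * 25
vals *= vals
scale += 14 % tokens
for price in tokens:
    scale = scale + 21
scale -= vals * vals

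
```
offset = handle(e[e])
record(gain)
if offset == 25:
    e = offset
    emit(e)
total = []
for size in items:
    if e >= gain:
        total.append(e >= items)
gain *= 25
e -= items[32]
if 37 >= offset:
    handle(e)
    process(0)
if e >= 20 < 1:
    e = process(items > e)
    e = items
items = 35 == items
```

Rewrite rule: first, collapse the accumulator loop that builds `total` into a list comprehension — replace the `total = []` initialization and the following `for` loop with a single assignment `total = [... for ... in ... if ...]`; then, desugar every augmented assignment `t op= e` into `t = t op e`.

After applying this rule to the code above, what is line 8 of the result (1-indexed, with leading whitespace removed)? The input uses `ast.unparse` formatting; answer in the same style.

Transformed code:
offset = handle(e[e])
record(gain)
if offset == 25:
    e = offset
    emit(e)
total = [e >= items for size in items if e >= gain]
gain = gain * 25
e = e - items[32]
if 37 >= offset:
    handle(e)
    process(0)
if e >= 20 < 1:
    e = process(items > e)
    e = items
items = 35 == items

e = e - items[32]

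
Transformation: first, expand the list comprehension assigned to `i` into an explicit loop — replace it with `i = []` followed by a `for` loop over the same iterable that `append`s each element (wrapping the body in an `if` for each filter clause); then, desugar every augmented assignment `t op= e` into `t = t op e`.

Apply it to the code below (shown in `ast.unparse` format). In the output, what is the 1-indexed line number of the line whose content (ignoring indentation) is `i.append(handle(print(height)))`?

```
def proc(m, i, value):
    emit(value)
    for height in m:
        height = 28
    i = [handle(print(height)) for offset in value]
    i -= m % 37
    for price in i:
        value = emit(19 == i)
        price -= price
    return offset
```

7

Transformed code:
def proc(m, i, value):
    emit(value)
    for height in m:
        height = 28
    i = []
    for offset in value:
        i.append(handle(print(height)))
    i = i - m % 37
    for price in i:
        value = emit(19 == i)
        price = price - price
    return offset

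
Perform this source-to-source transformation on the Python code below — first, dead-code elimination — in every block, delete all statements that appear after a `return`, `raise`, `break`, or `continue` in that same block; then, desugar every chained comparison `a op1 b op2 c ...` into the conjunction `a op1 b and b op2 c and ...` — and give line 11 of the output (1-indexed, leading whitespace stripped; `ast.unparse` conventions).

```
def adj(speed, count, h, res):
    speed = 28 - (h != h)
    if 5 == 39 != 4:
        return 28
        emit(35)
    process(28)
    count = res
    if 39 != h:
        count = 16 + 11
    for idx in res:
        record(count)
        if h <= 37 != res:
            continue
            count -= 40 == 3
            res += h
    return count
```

Transformed code:
def adj(speed, count, h, res):
    speed = 28 - (h != h)
    if 5 == 39 and 39 != 4:
        return 28
    process(28)
    count = res
    if 39 != h:
        count = 16 + 11
    for idx in res:
        record(count)
        if h <= 37 and 37 != res:
            continue
    return count

if h <= 37 and 37 != res:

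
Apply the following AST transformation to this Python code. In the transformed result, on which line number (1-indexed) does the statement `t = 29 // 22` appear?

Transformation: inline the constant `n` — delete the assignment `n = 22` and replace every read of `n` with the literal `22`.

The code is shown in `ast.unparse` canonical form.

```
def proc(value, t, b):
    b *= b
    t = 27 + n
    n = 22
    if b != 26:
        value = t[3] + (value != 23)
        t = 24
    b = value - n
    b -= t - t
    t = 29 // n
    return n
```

Transformed code:
def proc(value, t, b):
    b *= b
    t = 27 + 22
    if b != 26:
        value = t[3] + (value != 23)
        t = 24
    b = value - 22
    b -= t - t
    t = 29 // 22
    return 22

9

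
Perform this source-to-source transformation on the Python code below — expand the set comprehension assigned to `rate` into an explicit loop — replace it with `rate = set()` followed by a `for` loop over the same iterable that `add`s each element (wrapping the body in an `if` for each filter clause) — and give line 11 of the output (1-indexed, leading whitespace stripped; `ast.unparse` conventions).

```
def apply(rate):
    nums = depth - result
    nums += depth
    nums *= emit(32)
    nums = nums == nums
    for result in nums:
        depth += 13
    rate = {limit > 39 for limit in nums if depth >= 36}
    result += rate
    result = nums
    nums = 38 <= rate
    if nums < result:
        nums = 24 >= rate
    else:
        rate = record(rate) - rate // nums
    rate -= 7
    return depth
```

Transformed code:
def apply(rate):
    nums = depth - result
    nums += depth
    nums *= emit(32)
    nums = nums == nums
    for result in nums:
        depth += 13
    rate = set()
    for limit in nums:
        if depth >= 36:
            rate.add(limit > 39)
    result += rate
    result = nums
    nums = 38 <= rate
    if nums < result:
        nums = 24 >= rate
    else:
        rate = record(rate) - rate // nums
    rate -= 7
    return depth

rate.add(limit > 39)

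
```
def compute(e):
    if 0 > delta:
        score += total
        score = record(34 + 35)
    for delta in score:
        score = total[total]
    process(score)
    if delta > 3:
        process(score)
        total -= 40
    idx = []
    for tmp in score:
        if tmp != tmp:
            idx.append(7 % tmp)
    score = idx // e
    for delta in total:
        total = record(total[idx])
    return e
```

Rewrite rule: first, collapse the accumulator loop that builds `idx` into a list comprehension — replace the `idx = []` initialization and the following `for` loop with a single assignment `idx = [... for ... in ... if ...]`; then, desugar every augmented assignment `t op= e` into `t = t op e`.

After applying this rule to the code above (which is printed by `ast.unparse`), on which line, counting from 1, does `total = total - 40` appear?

10

Transformed code:
def compute(e):
    if 0 > delta:
        score = score + total
        score = record(34 + 35)
    for delta in score:
        score = total[total]
    process(score)
    if delta > 3:
        process(score)
        total = total - 40
    idx = [7 % tmp for tmp in score if tmp != tmp]
    score = idx // e
    for delta in total:
        total = record(total[idx])
    return e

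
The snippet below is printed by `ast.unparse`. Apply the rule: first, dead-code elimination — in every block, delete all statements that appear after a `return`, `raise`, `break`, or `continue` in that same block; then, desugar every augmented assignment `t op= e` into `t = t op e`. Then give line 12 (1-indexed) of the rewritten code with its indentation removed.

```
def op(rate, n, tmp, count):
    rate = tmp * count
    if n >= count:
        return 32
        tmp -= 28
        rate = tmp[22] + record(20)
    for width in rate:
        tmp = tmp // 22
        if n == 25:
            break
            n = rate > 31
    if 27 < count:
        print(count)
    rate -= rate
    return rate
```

Transformed code:
def op(rate, n, tmp, count):
    rate = tmp * count
    if n >= count:
        return 32
    for width in rate:
        tmp = tmp // 22
        if n == 25:
            break
    if 27 < count:
        print(count)
    rate = rate - rate
    return rate

return rate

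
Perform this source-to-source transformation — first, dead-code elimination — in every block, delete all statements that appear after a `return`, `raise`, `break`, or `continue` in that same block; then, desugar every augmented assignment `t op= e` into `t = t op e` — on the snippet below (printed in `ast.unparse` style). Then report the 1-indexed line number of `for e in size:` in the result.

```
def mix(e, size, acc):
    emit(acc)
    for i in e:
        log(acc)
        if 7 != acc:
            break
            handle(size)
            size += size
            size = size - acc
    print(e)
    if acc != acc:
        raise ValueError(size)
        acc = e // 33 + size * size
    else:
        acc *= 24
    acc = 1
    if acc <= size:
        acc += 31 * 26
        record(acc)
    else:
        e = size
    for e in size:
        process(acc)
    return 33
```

18

Transformed code:
def mix(e, size, acc):
    emit(acc)
    for i in e:
        log(acc)
        if 7 != acc:
            break
    print(e)
    if acc != acc:
        raise ValueError(size)
    else:
        acc = acc * 24
    acc = 1
    if acc <= size:
        acc = acc + 31 * 26
        record(acc)
    else:
        e = size
    for e in size:
        process(acc)
    return 33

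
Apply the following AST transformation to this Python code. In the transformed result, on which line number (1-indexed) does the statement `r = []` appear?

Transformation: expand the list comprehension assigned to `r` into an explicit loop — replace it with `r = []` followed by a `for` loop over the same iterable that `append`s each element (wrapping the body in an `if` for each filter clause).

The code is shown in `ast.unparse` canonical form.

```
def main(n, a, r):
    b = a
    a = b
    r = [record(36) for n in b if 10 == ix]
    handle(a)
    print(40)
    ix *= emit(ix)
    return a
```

4

Transformed code:
def main(n, a, r):
    b = a
    a = b
    r = []
    for n in b:
        if 10 == ix:
            r.append(record(36))
    handle(a)
    print(40)
    ix *= emit(ix)
    return a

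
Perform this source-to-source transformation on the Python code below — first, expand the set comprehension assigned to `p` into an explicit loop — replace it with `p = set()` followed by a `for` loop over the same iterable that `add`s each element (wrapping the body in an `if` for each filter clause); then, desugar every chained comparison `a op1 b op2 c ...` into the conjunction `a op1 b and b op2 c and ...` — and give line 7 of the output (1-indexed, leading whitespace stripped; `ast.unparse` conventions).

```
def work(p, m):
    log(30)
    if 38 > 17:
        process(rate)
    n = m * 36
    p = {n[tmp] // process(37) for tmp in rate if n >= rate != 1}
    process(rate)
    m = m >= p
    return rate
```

for tmp in rate:

Transformed code:
def work(p, m):
    log(30)
    if 38 > 17:
        process(rate)
    n = m * 36
    p = set()
    for tmp in rate:
        if n >= rate and rate != 1:
            p.add(n[tmp] // process(37))
    process(rate)
    m = m >= p
    return rate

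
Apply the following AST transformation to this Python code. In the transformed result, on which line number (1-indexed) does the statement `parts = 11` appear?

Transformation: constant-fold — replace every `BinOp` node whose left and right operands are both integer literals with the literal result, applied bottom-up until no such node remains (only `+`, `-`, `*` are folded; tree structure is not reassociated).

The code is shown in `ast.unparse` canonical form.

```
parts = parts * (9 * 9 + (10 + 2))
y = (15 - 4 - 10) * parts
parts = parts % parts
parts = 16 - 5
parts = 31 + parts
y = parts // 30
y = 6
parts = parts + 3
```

4

Transformed code:
parts = parts * 93
y = 1 * parts
parts = parts % parts
parts = 11
parts = 31 + parts
y = parts // 30
y = 6
parts = parts + 3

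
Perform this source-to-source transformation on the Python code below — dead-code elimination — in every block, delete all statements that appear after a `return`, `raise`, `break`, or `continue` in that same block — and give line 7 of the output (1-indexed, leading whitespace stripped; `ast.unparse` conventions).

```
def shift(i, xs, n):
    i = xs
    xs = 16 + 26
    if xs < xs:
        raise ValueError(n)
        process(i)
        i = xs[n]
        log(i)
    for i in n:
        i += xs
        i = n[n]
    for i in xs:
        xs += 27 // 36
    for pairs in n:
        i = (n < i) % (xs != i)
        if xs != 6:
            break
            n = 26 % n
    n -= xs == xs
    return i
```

Transformed code:
def shift(i, xs, n):
    i = xs
    xs = 16 + 26
    if xs < xs:
        raise ValueError(n)
    for i in n:
        i += xs
        i = n[n]
    for i in xs:
        xs += 27 // 36
    for pairs in n:
        i = (n < i) % (xs != i)
        if xs != 6:
            break
    n -= xs == xs
    return i

i += xs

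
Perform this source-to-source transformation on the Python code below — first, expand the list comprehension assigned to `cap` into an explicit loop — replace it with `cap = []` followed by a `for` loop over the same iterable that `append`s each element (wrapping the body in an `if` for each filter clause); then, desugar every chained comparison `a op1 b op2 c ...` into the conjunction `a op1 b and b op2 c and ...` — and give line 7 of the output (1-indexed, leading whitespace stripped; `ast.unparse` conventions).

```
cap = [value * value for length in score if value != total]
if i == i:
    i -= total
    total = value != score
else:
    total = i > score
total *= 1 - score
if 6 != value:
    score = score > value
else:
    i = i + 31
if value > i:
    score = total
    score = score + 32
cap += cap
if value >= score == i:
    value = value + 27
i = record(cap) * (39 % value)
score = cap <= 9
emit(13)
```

Transformed code:
cap = []
for length in score:
    if value != total:
        cap.append(value * value)
if i == i:
    i -= total
    total = value != score
else:
    total = i > score
total *= 1 - score
if 6 != value:
    score = score > value
else:
    i = i + 31
if value > i:
    score = total
    score = score + 32
cap += cap
if value >= score and score == i:
    value = value + 27
i = record(cap) * (39 % value)
score = cap <= 9
emit(13)

total = value != score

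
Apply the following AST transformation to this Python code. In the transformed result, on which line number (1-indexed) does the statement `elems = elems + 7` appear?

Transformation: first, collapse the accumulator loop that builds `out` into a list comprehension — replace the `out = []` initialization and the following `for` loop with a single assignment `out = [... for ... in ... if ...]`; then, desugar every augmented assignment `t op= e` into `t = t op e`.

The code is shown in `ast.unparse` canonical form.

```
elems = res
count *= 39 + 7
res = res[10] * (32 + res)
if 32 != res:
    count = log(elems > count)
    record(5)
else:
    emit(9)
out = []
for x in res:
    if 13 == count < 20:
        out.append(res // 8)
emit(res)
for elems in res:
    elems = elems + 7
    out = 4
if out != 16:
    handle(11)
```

12

Transformed code:
elems = res
count = count * (39 + 7)
res = res[10] * (32 + res)
if 32 != res:
    count = log(elems > count)
    record(5)
else:
    emit(9)
out = [res // 8 for x in res if 13 == count < 20]
emit(res)
for elems in res:
    elems = elems + 7
    out = 4
if out != 16:
    handle(11)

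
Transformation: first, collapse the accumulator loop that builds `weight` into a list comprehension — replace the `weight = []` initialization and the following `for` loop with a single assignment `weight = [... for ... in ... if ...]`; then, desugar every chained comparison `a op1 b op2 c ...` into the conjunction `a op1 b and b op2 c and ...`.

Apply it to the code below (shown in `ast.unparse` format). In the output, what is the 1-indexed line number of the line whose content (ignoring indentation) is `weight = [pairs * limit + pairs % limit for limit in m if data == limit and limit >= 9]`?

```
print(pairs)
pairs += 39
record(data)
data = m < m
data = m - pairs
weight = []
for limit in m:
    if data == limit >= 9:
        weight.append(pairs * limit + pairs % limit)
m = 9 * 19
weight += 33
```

6

Transformed code:
print(pairs)
pairs += 39
record(data)
data = m < m
data = m - pairs
weight = [pairs * limit + pairs % limit for limit in m if data == limit and limit >= 9]
m = 9 * 19
weight += 33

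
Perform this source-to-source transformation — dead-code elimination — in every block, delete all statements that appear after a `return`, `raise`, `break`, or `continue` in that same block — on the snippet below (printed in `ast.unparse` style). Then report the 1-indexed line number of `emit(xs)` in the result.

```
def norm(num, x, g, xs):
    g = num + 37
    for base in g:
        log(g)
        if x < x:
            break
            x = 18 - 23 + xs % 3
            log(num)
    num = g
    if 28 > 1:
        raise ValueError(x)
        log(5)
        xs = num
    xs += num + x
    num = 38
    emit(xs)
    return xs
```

Transformed code:
def norm(num, x, g, xs):
    g = num + 37
    for base in g:
        log(g)
        if x < x:
            break
    num = g
    if 28 > 1:
        raise ValueError(x)
    xs += num + x
    num = 38
    emit(xs)
    return xs

12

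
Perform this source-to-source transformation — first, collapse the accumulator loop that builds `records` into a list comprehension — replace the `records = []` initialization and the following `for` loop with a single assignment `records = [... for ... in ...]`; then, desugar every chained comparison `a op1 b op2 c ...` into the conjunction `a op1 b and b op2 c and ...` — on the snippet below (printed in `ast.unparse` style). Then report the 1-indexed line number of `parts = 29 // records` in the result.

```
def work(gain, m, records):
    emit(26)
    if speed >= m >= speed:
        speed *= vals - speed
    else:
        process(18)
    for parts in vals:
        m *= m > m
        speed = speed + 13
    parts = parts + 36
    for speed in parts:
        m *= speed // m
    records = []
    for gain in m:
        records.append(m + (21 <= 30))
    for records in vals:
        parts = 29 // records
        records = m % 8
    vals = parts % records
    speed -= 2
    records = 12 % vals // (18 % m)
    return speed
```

15

Transformed code:
def work(gain, m, records):
    emit(26)
    if speed >= m and m >= speed:
        speed *= vals - speed
    else:
        process(18)
    for parts in vals:
        m *= m > m
        speed = speed + 13
    parts = parts + 36
    for speed in parts:
        m *= speed // m
    records = [m + (21 <= 30) for gain in m]
    for records in vals:
        parts = 29 // records
        records = m % 8
    vals = parts % records
    speed -= 2
    records = 12 % vals // (18 % m)
    return speed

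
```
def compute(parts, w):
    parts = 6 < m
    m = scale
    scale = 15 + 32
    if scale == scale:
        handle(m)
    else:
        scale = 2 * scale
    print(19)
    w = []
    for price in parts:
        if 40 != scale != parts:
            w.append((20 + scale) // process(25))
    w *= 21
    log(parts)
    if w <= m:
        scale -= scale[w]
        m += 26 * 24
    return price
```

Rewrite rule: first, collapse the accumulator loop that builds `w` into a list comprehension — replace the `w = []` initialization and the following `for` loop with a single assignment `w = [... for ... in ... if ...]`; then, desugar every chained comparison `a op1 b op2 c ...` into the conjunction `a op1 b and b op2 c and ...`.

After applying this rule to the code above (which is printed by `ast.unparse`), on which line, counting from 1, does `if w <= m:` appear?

13

Transformed code:
def compute(parts, w):
    parts = 6 < m
    m = scale
    scale = 15 + 32
    if scale == scale:
        handle(m)
    else:
        scale = 2 * scale
    print(19)
    w = [(20 + scale) // process(25) for price in parts if 40 != scale and scale != parts]
    w *= 21
    log(parts)
    if w <= m:
        scale -= scale[w]
        m += 26 * 24
    return price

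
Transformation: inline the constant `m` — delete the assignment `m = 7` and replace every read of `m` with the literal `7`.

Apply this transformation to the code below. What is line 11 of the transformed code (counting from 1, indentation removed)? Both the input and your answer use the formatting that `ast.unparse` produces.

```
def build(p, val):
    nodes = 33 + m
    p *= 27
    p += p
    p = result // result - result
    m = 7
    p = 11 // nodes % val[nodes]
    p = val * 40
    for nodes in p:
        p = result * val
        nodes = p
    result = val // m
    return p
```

Transformed code:
def build(p, val):
    nodes = 33 + 7
    p *= 27
    p += p
    p = result // result - result
    p = 11 // nodes % val[nodes]
    p = val * 40
    for nodes in p:
        p = result * val
        nodes = p
    result = val // 7
    return p

result = val // 7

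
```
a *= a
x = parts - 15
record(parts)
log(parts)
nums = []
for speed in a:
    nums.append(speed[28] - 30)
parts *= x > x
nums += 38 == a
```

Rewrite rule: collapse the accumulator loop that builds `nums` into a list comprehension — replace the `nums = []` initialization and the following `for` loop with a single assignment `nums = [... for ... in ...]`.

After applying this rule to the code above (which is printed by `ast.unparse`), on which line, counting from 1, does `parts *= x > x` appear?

Transformed code:
a *= a
x = parts - 15
record(parts)
log(parts)
nums = [speed[28] - 30 for speed in a]
parts *= x > x
nums += 38 == a

6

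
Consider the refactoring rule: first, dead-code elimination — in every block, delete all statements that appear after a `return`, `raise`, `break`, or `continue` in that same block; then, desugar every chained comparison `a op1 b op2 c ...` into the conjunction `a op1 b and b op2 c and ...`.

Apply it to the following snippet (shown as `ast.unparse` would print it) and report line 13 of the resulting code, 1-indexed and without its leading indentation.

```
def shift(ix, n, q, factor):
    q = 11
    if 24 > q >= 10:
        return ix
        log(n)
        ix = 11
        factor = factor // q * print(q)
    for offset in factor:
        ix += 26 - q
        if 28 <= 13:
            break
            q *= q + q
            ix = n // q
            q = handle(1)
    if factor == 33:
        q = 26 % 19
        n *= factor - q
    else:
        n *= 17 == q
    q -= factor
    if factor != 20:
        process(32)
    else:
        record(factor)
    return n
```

Transformed code:
def shift(ix, n, q, factor):
    q = 11
    if 24 > q and q >= 10:
        return ix
    for offset in factor:
        ix += 26 - q
        if 28 <= 13:
            break
    if factor == 33:
        q = 26 % 19
        n *= factor - q
    else:
        n *= 17 == q
    q -= factor
    if factor != 20:
        process(32)
    else:
        record(factor)
    return n

n *= 17 == q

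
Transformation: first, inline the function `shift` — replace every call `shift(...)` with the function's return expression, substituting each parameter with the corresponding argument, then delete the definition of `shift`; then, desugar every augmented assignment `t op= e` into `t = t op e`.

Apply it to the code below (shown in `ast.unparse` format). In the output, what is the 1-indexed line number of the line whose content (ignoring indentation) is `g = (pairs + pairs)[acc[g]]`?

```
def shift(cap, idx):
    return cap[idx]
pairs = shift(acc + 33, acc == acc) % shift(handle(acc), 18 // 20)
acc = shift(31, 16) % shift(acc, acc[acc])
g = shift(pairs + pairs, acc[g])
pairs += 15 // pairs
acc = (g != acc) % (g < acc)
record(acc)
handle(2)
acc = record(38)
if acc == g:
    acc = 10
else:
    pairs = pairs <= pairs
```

Transformed code:
pairs = (acc + 33)[acc == acc] % handle(acc)[18 // 20]
acc = 31[16] % acc[acc[acc]]
g = (pairs + pairs)[acc[g]]
pairs = pairs + 15 // pairs
acc = (g != acc) % (g < acc)
record(acc)
handle(2)
acc = record(38)
if acc == g:
    acc = 10
else:
    pairs = pairs <= pairs

3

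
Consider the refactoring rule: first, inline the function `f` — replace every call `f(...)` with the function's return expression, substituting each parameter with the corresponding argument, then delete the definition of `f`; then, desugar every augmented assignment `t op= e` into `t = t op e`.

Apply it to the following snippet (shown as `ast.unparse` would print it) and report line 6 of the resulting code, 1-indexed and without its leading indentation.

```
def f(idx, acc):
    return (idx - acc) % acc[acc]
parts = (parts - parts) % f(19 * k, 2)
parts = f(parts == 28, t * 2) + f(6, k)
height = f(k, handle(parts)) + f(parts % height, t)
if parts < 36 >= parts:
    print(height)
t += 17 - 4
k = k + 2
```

t = t + (17 - 4)

Transformed code:
parts = (parts - parts) % ((19 * k - 2) % 2[2])
parts = ((parts == 28) - t * 2) % (t * 2)[t * 2] + (6 - k) % k[k]
height = (k - handle(parts)) % handle(parts)[handle(parts)] + (parts % height - t) % t[t]
if parts < 36 >= parts:
    print(height)
t = t + (17 - 4)
k = k + 2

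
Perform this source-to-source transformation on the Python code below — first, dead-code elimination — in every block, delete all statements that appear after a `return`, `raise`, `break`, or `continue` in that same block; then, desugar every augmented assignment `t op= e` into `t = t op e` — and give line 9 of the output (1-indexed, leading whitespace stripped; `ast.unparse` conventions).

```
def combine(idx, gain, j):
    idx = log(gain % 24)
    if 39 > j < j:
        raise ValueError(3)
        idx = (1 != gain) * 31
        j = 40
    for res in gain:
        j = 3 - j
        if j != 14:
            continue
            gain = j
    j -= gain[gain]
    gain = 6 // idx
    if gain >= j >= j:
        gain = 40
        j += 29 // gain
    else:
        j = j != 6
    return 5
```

Transformed code:
def combine(idx, gain, j):
    idx = log(gain % 24)
    if 39 > j < j:
        raise ValueError(3)
    for res in gain:
        j = 3 - j
        if j != 14:
            continue
    j = j - gain[gain]
    gain = 6 // idx
    if gain >= j >= j:
        gain = 40
        j = j + 29 // gain
    else:
        j = j != 6
    return 5

j = j - gain[gain]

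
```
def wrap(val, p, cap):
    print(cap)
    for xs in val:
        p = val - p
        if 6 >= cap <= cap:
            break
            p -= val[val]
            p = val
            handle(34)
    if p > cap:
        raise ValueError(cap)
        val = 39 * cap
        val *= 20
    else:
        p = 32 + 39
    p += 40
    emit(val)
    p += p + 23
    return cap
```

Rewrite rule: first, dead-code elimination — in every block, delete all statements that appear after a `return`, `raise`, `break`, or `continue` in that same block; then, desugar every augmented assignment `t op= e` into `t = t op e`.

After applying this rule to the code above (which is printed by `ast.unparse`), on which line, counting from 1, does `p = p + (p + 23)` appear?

13

Transformed code:
def wrap(val, p, cap):
    print(cap)
    for xs in val:
        p = val - p
        if 6 >= cap <= cap:
            break
    if p > cap:
        raise ValueError(cap)
    else:
        p = 32 + 39
    p = p + 40
    emit(val)
    p = p + (p + 23)
    return cap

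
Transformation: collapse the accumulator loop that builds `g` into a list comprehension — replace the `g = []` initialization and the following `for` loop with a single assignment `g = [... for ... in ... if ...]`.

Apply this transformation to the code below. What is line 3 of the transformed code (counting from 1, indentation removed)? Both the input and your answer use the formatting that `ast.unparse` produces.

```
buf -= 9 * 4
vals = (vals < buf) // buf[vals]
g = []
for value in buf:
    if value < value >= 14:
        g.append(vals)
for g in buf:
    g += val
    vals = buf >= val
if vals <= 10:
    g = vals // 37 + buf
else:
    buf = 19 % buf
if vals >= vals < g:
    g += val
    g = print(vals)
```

g = [vals for value in buf if value < value >= 14]

Transformed code:
buf -= 9 * 4
vals = (vals < buf) // buf[vals]
g = [vals for value in buf if value < value >= 14]
for g in buf:
    g += val
    vals = buf >= val
if vals <= 10:
    g = vals // 37 + buf
else:
    buf = 19 % buf
if vals >= vals < g:
    g += val
    g = print(vals)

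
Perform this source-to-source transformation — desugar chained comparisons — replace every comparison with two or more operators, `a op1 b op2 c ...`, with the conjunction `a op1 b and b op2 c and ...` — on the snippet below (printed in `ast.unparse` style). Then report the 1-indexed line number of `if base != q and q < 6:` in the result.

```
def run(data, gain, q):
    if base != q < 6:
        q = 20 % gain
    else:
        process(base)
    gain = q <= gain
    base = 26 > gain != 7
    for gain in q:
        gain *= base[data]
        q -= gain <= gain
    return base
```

Transformed code:
def run(data, gain, q):
    if base != q and q < 6:
        q = 20 % gain
    else:
        process(base)
    gain = q <= gain
    base = 26 > gain and gain != 7
    for gain in q:
        gain *= base[data]
        q -= gain <= gain
    return base

2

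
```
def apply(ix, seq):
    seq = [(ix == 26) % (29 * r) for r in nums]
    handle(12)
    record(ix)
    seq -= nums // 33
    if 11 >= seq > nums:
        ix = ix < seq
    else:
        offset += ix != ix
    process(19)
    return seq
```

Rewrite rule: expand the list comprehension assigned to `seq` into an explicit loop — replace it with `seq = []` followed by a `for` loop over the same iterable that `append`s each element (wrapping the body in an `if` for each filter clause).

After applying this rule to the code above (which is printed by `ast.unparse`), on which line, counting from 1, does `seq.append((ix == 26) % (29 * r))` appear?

4

Transformed code:
def apply(ix, seq):
    seq = []
    for r in nums:
        seq.append((ix == 26) % (29 * r))
    handle(12)
    record(ix)
    seq -= nums // 33
    if 11 >= seq > nums:
        ix = ix < seq
    else:
        offset += ix != ix
    process(19)
    return seq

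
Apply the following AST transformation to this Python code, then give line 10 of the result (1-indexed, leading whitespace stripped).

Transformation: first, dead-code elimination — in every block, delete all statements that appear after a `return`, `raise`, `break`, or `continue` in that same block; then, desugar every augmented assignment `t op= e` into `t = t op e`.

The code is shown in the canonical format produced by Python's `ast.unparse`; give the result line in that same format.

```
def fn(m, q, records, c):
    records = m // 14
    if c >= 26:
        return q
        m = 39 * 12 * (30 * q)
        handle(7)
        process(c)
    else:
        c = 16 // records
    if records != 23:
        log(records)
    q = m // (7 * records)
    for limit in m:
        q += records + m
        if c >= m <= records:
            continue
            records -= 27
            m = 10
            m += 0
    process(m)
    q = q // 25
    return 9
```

Transformed code:
def fn(m, q, records, c):
    records = m // 14
    if c >= 26:
        return q
    else:
        c = 16 // records
    if records != 23:
        log(records)
    q = m // (7 * records)
    for limit in m:
        q = q + (records + m)
        if c >= m <= records:
            continue
    process(m)
    q = q // 25
    return 9

for limit in m:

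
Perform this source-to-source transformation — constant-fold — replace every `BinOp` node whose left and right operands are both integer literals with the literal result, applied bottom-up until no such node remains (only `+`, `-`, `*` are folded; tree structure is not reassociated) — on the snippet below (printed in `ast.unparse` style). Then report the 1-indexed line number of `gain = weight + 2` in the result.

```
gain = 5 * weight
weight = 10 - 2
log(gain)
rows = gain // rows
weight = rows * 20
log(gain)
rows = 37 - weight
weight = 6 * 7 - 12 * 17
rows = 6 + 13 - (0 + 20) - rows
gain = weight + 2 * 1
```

Transformed code:
gain = 5 * weight
weight = 8
log(gain)
rows = gain // rows
weight = rows * 20
log(gain)
rows = 37 - weight
weight = -162
rows = -1 - rows
gain = weight + 2

10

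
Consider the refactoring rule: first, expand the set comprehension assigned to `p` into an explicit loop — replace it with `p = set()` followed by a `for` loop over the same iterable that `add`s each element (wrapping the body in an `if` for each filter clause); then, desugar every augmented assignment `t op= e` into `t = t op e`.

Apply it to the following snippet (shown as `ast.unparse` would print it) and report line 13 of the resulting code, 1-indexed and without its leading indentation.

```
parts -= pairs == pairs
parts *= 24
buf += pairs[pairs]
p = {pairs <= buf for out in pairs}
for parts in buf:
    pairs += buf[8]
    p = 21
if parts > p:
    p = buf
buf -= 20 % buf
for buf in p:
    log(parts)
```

for buf in p:

Transformed code:
parts = parts - (pairs == pairs)
parts = parts * 24
buf = buf + pairs[pairs]
p = set()
for out in pairs:
    p.add(pairs <= buf)
for parts in buf:
    pairs = pairs + buf[8]
    p = 21
if parts > p:
    p = buf
buf = buf - 20 % buf
for buf in p:
    log(parts)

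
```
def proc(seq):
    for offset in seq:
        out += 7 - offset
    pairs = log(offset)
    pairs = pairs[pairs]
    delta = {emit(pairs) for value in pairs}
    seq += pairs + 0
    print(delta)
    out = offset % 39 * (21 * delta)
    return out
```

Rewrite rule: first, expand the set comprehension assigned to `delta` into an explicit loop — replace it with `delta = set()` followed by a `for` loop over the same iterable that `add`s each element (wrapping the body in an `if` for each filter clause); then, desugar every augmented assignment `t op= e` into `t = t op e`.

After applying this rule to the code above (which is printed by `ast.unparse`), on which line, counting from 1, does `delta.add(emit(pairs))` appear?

8

Transformed code:
def proc(seq):
    for offset in seq:
        out = out + (7 - offset)
    pairs = log(offset)
    pairs = pairs[pairs]
    delta = set()
    for value in pairs:
        delta.add(emit(pairs))
    seq = seq + (pairs + 0)
    print(delta)
    out = offset % 39 * (21 * delta)
    return out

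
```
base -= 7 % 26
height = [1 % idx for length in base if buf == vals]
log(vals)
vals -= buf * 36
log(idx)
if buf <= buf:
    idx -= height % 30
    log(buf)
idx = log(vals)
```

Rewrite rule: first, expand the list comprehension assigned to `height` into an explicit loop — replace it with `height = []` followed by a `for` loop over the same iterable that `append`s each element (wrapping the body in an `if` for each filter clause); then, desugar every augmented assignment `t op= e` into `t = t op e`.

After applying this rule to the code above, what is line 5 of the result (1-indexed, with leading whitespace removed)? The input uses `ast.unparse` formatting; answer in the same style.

height.append(1 % idx)

Transformed code:
base = base - 7 % 26
height = []
for length in base:
    if buf == vals:
        height.append(1 % idx)
log(vals)
vals = vals - buf * 36
log(idx)
if buf <= buf:
    idx = idx - height % 30
    log(buf)
idx = log(vals)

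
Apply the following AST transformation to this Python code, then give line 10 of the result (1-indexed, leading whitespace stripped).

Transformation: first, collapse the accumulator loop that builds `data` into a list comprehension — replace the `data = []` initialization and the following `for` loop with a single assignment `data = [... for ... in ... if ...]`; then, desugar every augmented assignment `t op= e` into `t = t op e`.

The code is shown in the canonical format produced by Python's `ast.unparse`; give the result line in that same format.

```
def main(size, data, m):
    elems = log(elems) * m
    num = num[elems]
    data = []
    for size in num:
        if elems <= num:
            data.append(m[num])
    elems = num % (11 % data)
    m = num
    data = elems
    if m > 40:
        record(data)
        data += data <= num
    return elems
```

Transformed code:
def main(size, data, m):
    elems = log(elems) * m
    num = num[elems]
    data = [m[num] for size in num if elems <= num]
    elems = num % (11 % data)
    m = num
    data = elems
    if m > 40:
        record(data)
        data = data + (data <= num)
    return elems

data = data + (data <= num)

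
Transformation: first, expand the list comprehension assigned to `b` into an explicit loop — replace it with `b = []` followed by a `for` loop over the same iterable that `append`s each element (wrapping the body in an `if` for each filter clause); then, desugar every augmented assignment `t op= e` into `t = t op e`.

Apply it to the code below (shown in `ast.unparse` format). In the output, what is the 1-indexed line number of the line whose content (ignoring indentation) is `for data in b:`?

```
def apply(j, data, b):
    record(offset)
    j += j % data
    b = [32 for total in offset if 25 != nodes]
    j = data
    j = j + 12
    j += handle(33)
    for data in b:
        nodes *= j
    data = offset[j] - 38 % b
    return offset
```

11

Transformed code:
def apply(j, data, b):
    record(offset)
    j = j + j % data
    b = []
    for total in offset:
        if 25 != nodes:
            b.append(32)
    j = data
    j = j + 12
    j = j + handle(33)
    for data in b:
        nodes = nodes * j
    data = offset[j] - 38 % b
    return offset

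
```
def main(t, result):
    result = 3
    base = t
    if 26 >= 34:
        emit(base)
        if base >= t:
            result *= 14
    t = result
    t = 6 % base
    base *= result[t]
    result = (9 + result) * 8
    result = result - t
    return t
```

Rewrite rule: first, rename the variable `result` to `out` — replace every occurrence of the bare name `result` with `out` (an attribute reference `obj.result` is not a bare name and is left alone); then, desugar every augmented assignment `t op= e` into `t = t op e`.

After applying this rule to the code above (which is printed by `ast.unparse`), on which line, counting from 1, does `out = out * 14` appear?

7

Transformed code:
def main(t, out):
    out = 3
    base = t
    if 26 >= 34:
        emit(base)
        if base >= t:
            out = out * 14
    t = out
    t = 6 % base
    base = base * out[t]
    out = (9 + out) * 8
    out = out - t
    return t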